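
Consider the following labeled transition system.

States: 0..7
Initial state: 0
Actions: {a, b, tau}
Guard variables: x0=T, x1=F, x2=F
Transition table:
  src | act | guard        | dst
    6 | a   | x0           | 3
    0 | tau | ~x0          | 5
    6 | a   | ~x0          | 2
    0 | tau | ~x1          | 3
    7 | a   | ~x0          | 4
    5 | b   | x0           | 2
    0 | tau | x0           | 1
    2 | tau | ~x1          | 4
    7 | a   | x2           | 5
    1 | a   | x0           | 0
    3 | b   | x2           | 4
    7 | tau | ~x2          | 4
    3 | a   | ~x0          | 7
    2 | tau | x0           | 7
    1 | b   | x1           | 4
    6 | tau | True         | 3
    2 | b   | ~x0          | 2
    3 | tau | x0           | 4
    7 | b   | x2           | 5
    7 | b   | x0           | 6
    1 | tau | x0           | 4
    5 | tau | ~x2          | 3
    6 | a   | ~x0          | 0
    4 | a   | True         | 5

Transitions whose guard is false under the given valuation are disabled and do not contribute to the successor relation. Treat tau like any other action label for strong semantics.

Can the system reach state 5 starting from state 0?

Answer: REACHABLE

Trace:
After dropping false guards: 14 live edges.
depth 0: {0}
depth 1: {1,3}  cumulative {0,1,3}
depth 2: {4}  cumulative {0,1,3,4}
depth 3: {5}  cumulative {0,1,3,4,5}
depth 4: {2}  cumulative {0,1,2,3,4,5}
depth 5: {7}  cumulative {0,1,2,3,4,5,7}
depth 6: {6}  cumulative {0,1,2,3,4,5,6,7}
Reach set: {0,1,2,3,4,5,6,7}
Path to 5: tau·tau·a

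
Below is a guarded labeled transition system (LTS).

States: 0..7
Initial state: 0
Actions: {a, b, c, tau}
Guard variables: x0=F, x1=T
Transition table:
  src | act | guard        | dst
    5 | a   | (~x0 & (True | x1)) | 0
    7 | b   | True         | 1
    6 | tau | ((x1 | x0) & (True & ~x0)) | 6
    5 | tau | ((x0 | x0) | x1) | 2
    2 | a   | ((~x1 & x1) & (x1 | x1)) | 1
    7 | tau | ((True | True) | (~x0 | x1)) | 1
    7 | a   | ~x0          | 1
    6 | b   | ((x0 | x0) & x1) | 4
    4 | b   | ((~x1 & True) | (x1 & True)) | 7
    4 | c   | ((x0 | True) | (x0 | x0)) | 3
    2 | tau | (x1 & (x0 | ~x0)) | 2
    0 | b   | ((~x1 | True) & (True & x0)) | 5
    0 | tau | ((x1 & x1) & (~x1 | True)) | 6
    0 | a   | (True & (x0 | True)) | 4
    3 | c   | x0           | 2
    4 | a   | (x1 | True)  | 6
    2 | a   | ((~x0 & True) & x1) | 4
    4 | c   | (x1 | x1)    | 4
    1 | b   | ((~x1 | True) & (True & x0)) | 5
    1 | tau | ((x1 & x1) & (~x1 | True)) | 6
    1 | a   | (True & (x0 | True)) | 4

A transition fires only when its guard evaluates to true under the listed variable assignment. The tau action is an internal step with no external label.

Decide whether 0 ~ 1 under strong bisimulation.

Answer: BISIMILAR

Analysis:
Compute ~ classes (split until stable):
  π0 = {{0,1,2,3,4,5,6,7}}
  π1 = {{0,1,2,5},{3},{4},{6},{7}}
  π2 = {{0,1},{2},{3},{4},{5},{6},{7}}
Fixed point at round 3; 7 class(es).
class of 0: {0,1}; class of 1: {0,1}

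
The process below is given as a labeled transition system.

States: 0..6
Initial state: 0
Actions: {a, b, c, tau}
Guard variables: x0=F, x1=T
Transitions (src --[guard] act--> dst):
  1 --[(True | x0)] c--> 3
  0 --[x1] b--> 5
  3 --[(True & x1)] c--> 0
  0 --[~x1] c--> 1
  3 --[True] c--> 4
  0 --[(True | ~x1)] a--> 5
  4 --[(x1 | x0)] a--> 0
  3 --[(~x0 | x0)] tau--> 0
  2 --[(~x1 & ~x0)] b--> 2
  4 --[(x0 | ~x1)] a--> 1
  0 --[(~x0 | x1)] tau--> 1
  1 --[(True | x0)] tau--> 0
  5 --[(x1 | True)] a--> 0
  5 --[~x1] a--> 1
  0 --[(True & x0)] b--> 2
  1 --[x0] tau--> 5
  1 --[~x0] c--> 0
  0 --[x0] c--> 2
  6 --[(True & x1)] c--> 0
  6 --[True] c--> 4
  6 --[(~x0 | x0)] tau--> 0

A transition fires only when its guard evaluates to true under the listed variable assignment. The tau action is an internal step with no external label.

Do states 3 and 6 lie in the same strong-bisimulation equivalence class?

Answer: BISIMILAR

Working:
Compute ~ classes (split until stable):
  round 0: {{0,1,2,3,4,5,6}}
  round 1: {{0},{1,3,6},{2},{4,5}}
  round 2: {{0},{1},{2},{3,6},{4,5}}
5 equivalence class(es) (converged in 3)
3∈{3,6}, 6∈{3,6}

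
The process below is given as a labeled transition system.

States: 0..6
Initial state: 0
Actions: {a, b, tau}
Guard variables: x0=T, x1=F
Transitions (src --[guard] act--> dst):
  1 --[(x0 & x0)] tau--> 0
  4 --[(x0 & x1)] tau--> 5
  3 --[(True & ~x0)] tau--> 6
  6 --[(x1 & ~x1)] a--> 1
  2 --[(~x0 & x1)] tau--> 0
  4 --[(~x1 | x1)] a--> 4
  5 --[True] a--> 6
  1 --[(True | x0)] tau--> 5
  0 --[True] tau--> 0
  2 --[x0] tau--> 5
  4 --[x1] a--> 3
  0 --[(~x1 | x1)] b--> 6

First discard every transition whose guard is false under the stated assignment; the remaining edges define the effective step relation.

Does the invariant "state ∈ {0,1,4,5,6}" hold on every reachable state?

Answer: INVARIANT HOLDS

Analysis:
Safe = {0,1,4,5,6}
Reachable = {0,6}
  0: safe
  6: safe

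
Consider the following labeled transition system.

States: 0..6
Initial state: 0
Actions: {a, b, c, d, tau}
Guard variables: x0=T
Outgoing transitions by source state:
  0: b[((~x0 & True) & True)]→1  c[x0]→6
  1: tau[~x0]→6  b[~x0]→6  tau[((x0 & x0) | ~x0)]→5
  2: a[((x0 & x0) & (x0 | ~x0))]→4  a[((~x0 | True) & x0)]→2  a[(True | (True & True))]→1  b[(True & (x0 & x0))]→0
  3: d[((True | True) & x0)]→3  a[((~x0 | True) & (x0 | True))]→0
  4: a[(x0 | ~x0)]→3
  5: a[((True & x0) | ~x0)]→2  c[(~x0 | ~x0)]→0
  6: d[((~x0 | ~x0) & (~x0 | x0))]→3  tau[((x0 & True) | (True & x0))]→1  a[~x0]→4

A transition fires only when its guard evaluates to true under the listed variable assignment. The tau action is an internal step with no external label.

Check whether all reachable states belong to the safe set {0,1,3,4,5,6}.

Answer: INVARIANT VIOLATED at state 2

Working:
Inv-set: {0,1,3,4,5,6}
R = {0,1,2,3,4,5,6}
  0: safe
  1: safe
  2: outside
  3: safe
  4: safe
  5: safe
  6: safe
reach 2 via c·tau·tau·a — violates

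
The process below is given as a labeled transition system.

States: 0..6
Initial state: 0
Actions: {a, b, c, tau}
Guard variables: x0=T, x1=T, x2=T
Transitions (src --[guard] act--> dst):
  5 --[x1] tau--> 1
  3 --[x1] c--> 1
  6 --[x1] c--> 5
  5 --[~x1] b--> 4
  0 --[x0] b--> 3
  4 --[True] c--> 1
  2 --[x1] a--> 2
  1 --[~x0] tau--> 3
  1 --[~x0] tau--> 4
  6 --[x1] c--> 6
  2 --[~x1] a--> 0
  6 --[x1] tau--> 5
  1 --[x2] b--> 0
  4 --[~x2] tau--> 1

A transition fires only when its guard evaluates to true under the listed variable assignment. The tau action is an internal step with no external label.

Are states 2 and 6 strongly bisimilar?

Bisimulation quotient by refinement:
  round 0: {{0,1,2,3,4,5,6}}
  round 1: {{0,1},{2},{3,4},{5},{6}}
  round 2: {{0},{1},{2},{3,4},{5},{6}}
6 equivalence class(es) (converged in 3)
2∈{2}, 6∈{6}

Answer: NOT BISIMILAR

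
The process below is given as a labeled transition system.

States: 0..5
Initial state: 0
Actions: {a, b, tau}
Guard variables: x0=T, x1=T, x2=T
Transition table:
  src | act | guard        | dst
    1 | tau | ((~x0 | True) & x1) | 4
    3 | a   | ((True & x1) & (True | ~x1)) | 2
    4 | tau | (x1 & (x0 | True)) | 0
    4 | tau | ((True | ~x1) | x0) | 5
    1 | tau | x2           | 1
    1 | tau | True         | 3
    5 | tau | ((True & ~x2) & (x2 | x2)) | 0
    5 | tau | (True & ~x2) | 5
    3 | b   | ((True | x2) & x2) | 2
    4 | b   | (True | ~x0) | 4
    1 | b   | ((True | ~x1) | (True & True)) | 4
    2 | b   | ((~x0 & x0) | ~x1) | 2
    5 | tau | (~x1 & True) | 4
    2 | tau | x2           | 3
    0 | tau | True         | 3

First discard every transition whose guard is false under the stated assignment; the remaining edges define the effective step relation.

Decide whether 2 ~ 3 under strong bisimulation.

Bisimulation quotient by refinement:
  π0 = {{0,1,2,3,4,5}}
  π1 = {{0,2},{1,4},{3},{5}}
  π2 = {{0,2},{1},{3},{4},{5}}
Fixed point at round 3; 5 class(es).
2∈{0,2}, 3∈{3}

Answer: NOT BISIMILAR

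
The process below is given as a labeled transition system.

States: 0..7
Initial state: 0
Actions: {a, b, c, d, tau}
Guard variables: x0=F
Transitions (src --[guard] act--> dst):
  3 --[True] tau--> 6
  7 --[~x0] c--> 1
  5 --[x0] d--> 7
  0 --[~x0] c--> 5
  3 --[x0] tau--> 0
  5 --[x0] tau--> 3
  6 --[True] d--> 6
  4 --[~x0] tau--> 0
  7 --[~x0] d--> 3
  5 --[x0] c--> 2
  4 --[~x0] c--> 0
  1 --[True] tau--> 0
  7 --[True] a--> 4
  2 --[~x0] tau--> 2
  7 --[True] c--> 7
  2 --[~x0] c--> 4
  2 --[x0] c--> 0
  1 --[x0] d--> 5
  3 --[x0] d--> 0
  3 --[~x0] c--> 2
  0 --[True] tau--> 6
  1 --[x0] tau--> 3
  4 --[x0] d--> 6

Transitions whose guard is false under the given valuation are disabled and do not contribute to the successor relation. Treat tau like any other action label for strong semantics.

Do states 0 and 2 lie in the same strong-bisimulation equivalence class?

Bisimulation quotient by refinement:
  round 0: {{0,1,2,3,4,5,6,7}}
  round 1: {{0,2,3,4},{1},{5},{6},{7}}
  round 2: {{0},{1},{2,4},{3},{5},{6},{7}}
  round 3: {{0},{1},{2},{3},{4},{5},{6},{7}}
8 equivalence class(es) (converged in 4)
[0]={0}  [2]={2}

Answer: NOT BISIMILAR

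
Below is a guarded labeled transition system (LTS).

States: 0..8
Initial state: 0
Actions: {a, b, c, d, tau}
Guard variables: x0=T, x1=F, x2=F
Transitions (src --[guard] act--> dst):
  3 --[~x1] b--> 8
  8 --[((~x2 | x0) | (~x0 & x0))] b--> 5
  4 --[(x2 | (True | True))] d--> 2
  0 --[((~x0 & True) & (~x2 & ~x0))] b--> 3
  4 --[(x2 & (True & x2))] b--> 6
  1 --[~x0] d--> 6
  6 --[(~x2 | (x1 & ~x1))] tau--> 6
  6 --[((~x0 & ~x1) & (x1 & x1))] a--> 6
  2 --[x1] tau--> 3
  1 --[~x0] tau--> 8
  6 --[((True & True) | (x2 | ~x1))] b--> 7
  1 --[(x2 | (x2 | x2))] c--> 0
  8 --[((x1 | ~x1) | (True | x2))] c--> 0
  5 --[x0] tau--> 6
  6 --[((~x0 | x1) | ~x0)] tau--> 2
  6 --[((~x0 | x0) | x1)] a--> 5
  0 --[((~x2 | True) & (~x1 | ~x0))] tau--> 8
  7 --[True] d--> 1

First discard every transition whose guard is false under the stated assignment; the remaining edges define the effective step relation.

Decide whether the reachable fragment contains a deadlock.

Reachable = {0,1,5,6,7,8}
  0: tau→8  [1 out]
  1: ∅  [no exit]
  5: tau→6  [1 out]
  6: a→5  b→7  tau→6  [3 out]
  7: d→1  [1 out]
  8: b→5  c→0  [2 out]
Path to 1: tau·b·tau·b·d

Answer: DEADLOCK at state 1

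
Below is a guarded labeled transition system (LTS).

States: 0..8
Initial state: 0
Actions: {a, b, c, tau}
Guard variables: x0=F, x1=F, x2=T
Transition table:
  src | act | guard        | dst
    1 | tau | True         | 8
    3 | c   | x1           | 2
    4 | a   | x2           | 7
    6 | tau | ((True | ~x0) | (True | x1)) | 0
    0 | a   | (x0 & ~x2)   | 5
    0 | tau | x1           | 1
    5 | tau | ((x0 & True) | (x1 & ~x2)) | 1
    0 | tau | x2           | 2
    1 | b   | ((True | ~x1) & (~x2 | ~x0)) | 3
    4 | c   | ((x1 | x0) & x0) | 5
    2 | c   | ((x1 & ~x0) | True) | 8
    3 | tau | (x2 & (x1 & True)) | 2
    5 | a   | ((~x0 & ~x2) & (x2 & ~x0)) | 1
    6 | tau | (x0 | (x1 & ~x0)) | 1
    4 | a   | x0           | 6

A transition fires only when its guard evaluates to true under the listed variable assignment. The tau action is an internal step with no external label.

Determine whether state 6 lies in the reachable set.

Guard filter leaves 6 enabled edge(s).
Layer 0: {0}
Layer 1: {2}  total {0,2}
Layer 2: {8}  total {0,2,8}
R = {0,2,8}

Answer: UNREACHABLE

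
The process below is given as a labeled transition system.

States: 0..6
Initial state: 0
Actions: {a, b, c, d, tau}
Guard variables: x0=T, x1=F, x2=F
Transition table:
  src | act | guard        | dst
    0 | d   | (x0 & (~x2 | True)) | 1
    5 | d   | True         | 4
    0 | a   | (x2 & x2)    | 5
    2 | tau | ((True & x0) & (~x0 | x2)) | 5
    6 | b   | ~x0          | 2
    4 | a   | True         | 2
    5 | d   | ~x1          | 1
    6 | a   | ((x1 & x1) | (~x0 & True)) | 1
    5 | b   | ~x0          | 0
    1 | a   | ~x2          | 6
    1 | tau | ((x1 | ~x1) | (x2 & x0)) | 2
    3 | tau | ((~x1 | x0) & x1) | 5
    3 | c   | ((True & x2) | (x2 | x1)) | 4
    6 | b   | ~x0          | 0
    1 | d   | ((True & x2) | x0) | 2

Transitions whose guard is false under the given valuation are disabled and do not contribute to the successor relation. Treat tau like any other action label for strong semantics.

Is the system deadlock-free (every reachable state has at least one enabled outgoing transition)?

Answer: DEADLOCK at state 2

Trace:
Reach set: {0,1,2,6}
  0: d→1  [1 exit(s)]
  1: a→6  d→2  tau→2  [3 exit(s)]
  2: ∅  [no exit]
  6: ∅  [no exit]
Path to 2: d·tau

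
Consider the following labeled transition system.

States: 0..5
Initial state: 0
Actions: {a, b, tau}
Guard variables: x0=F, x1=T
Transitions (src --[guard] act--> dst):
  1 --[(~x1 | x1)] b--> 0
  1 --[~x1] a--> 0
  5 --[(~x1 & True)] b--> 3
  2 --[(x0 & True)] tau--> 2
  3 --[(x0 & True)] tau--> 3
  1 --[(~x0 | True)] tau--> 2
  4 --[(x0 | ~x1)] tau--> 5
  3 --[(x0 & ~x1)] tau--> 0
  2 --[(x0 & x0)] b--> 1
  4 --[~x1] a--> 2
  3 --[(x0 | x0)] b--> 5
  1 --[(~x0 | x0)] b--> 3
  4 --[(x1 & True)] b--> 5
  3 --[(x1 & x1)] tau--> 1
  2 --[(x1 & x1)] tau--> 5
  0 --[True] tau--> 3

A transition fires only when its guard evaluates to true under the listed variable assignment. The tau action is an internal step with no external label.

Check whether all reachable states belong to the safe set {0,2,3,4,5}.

Inv-set: {0,2,3,4,5}
R = {0,1,2,3,5}
  0: ✓
  1: outside
  2: ✓
  3: ✓
  5: ✓
counterexample path to 1: tau·tau

Answer: INVARIANT VIOLATED at state 1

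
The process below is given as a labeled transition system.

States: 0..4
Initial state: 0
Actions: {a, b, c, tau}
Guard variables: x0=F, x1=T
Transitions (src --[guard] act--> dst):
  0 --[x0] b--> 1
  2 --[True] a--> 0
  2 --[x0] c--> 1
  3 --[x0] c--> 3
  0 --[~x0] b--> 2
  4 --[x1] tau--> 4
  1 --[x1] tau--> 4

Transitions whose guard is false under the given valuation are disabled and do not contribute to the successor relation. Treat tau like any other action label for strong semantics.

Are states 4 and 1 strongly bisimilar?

Answer: BISIMILAR

Trace:
Bisimulation quotient by refinement:
  round 0: {{0,1,2,3,4}}
  round 1: {{0},{1,4},{2},{3}}
4 equivalence class(es) (converged in 2)
class of 4: {1,4}; class of 1: {1,4}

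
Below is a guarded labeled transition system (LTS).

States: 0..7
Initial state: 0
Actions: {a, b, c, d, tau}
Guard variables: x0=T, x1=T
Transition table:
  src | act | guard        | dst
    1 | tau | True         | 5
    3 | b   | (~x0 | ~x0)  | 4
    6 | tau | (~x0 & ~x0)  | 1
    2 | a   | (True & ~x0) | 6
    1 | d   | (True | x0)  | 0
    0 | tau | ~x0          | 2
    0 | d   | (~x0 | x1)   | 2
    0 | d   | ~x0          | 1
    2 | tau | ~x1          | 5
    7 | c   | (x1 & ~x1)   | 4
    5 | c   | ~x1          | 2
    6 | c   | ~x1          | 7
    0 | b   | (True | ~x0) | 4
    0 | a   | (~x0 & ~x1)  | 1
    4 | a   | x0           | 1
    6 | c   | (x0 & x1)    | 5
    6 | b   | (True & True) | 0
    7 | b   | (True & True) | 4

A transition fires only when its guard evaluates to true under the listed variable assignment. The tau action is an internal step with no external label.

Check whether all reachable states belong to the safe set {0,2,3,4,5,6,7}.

Inv-set: {0,2,3,4,5,6,7}
Reach set: {0,1,2,4,5}
  0: ✓
  1: ✗ unsafe
  2: ✓
  4: ✓
  5: ✓
counterexample path to 1: b·a

Answer: INVARIANT VIOLATED at state 1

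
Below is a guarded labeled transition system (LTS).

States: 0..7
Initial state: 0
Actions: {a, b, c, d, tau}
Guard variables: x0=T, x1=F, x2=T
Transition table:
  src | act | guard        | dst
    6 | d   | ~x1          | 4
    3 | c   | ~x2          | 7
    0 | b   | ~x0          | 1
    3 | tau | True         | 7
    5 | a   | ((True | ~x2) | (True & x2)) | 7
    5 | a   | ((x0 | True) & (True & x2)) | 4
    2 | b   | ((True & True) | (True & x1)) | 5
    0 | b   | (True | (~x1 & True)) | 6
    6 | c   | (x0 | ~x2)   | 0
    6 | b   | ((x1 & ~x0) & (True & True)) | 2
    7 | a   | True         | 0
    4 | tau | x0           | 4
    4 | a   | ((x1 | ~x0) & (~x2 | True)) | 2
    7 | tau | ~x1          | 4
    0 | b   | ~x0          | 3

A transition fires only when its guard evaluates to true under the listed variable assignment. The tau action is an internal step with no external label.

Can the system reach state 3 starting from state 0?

After dropping false guards: 10 live edges.
L0 = {0}
L1 = {6}  now seen {0,6}
L2 = {4}  now seen {0,4,6}
Reachable = {0,4,6}

Answer: UNREACHABLE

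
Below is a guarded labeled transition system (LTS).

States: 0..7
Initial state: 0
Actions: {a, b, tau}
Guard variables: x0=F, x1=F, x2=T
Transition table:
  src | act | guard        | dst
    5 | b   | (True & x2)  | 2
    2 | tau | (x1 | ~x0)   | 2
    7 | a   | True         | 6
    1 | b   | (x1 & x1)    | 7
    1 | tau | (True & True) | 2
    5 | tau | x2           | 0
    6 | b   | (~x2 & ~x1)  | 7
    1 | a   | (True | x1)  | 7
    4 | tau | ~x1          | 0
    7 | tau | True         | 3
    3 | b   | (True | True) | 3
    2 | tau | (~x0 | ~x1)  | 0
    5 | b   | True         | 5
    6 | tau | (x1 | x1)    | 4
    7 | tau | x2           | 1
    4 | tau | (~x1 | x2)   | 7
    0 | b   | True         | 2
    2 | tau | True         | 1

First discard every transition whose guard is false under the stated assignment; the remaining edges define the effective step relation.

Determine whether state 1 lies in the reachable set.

Guard filter leaves 15 enabled edge(s).
L0 = {0}
L1 = {2}  cumulative {0,2}
L2 = {1}  cumulative {0,1,2}
L3 = {7}  cumulative {0,1,2,7}
L4 = {3,6}  cumulative {0,1,2,3,6,7}
Reach set: {0,1,2,3,6,7}
Path to 1: b·tau

Answer: REACHABLE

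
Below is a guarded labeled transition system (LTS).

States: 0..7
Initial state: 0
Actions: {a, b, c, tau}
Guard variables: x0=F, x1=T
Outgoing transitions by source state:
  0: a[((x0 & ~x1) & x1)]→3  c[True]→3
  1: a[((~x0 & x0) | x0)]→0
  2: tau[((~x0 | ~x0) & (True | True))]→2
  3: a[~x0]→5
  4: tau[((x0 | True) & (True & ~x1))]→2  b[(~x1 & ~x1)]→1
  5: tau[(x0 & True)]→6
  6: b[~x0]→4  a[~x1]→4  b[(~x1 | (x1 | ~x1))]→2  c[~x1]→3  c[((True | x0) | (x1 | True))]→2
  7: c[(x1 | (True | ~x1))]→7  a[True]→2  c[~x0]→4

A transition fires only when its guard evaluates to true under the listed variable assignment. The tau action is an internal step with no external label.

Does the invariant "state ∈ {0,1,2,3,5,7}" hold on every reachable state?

Answer: INVARIANT HOLDS

Trace:
Inv-set: {0,1,2,3,5,7}
Reachable = {0,3,5}
  0: ok
  3: ok
  5: ok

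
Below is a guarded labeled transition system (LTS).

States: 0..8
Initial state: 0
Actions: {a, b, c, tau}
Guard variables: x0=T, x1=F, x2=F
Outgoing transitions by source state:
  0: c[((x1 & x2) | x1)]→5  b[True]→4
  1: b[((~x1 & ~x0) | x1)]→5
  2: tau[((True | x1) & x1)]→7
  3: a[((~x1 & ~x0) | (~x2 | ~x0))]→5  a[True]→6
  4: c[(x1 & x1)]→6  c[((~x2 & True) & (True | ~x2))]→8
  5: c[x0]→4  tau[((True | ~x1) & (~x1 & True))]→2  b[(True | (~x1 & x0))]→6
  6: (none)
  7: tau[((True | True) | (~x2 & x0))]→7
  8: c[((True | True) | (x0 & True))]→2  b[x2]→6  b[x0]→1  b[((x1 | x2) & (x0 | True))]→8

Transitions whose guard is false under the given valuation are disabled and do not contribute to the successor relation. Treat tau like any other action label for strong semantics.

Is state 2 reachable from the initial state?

After dropping false guards: 10 live edges.
depth 0: {0}
depth 1: {4}  cumulative {0,4}
depth 2: {8}  cumulative {0,4,8}
depth 3: {1,2}  cumulative {0,1,2,4,8}
R = {0,1,2,4,8}
trace reaching 2: b·c·c

Answer: REACHABLE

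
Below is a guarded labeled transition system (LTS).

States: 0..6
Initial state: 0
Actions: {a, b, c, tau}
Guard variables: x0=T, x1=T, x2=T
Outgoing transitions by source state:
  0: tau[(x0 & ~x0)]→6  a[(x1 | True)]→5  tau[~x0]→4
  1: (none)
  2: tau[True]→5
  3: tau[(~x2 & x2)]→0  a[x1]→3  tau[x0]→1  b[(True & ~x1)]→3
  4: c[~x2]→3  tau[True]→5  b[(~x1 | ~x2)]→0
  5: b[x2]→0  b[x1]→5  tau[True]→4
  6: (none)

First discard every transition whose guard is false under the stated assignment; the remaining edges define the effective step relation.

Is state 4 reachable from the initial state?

Guard filter leaves 8 enabled edge(s).
depth 0: {0}
depth 1: {5}  now seen {0,5}
depth 2: {4}  now seen {0,4,5}
Reach set: {0,4,5}
Path to 4: a·tau

Answer: REACHABLE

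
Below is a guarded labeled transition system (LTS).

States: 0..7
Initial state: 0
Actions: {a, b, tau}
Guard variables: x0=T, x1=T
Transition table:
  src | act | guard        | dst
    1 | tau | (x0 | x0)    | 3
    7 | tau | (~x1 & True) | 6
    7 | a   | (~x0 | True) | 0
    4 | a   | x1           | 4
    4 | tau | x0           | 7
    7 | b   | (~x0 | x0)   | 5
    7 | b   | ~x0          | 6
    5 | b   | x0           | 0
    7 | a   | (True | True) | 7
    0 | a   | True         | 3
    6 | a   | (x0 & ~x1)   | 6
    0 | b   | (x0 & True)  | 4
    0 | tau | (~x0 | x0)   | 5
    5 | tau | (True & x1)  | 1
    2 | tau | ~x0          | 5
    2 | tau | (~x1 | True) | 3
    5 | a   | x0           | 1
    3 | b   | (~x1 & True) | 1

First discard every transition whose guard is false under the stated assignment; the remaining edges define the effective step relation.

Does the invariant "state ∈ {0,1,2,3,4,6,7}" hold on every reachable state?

Answer: INVARIANT VIOLATED at state 5

Working:
Safe = {0,1,2,3,4,6,7}
Reachable = {0,1,3,4,5,7}
  0: safe
  1: safe
  3: safe
  4: safe
  5: outside
  7: safe
counterexample path to 5: tau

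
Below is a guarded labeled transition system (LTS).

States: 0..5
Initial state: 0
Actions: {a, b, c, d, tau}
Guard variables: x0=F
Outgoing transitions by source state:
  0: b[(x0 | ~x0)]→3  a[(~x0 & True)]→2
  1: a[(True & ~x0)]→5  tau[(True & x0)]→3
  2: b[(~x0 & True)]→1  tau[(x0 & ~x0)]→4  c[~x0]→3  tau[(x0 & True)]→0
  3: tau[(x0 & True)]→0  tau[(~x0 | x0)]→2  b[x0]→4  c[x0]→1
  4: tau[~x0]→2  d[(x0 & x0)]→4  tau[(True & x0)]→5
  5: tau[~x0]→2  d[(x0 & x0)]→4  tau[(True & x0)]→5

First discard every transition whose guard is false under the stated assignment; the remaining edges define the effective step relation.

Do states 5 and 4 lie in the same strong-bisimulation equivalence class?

Bisimulation quotient by refinement:
  round 0: {{0,1,2,3,4,5}}
  round 1: {{0},{1},{2},{3,4,5}}
4 equivalence class(es) (converged in 2)
[5]={3,4,5}  [4]={3,4,5}

Answer: BISIMILAR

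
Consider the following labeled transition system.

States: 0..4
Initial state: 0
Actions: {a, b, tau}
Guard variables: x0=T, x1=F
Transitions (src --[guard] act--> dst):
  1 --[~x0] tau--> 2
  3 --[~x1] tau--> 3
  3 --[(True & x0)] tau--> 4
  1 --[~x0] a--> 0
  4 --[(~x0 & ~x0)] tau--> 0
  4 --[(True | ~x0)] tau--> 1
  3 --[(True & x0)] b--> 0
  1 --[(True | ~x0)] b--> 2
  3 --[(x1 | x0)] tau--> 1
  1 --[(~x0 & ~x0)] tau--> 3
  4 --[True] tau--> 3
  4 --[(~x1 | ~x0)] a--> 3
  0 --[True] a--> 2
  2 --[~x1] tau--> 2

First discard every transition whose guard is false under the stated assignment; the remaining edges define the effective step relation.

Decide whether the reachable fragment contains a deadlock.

R = {0,2}
  0: a→2  [1 exit(s)]
  2: tau→2  [1 exit(s)]

Answer: DEADLOCK-FREE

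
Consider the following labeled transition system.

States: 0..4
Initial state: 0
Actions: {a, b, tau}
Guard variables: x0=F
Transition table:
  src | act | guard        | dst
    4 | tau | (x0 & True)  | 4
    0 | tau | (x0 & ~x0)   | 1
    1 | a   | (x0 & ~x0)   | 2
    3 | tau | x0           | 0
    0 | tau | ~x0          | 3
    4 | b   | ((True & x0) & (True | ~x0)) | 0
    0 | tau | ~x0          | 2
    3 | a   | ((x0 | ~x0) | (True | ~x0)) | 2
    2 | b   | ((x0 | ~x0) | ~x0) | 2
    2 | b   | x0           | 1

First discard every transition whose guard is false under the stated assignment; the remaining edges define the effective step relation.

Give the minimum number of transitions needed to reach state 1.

BFS to 1:
  Layer 0: {0}
  Layer 1: {2,3}
1 never appears.

Answer: UNREACHABLE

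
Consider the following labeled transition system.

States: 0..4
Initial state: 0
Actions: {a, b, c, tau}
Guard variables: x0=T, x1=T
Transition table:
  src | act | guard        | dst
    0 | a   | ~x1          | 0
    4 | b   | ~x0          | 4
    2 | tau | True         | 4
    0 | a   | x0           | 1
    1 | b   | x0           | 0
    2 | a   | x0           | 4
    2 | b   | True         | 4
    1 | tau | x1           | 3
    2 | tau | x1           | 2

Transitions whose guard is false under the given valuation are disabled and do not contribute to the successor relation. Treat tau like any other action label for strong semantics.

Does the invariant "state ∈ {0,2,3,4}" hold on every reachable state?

Answer: INVARIANT VIOLATED at state 1

Working:
Safe = {0,2,3,4}
Reach set: {0,1,3}
  0: ✓
  1: VIOLATES
  3: ✓
counterexample path to 1: a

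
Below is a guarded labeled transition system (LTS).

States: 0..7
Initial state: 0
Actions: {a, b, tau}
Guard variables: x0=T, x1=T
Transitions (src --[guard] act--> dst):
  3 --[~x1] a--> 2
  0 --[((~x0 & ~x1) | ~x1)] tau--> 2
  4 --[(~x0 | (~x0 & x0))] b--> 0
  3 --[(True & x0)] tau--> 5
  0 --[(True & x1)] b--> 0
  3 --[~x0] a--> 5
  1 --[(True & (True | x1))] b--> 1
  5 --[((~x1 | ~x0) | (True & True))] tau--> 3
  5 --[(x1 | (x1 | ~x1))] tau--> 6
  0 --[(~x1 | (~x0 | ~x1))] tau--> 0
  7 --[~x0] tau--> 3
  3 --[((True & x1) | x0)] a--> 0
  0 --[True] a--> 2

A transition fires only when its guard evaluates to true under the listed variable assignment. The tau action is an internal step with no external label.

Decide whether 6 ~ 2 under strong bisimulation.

Bisimulation quotient by refinement:
  π0 = {{0,1,2,3,4,5,6,7}}
  π1 = {{0},{1},{2,4,6,7},{3},{5}}
Fixed point at round 2; 5 class(es).
6∈{2,4,6,7}, 2∈{2,4,6,7}

Answer: BISIMILAR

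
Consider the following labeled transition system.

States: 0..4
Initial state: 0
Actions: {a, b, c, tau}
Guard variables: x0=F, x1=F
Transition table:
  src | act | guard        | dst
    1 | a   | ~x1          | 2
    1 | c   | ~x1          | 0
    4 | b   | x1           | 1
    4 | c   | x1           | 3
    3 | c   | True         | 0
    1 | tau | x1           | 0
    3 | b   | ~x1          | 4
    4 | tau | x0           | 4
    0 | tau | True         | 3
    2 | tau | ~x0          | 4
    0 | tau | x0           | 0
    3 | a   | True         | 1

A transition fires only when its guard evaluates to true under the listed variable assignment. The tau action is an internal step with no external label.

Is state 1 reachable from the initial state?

Guard filter leaves 7 enabled edge(s).
Layer 0: {0}
Layer 1: {3}  cumulative {0,3}
Layer 2: {1,4}  cumulative {0,1,3,4}
Layer 3: {2}  cumulative {0,1,2,3,4}
R = {0,1,2,3,4}
witness 1: tau·a

Answer: REACHABLE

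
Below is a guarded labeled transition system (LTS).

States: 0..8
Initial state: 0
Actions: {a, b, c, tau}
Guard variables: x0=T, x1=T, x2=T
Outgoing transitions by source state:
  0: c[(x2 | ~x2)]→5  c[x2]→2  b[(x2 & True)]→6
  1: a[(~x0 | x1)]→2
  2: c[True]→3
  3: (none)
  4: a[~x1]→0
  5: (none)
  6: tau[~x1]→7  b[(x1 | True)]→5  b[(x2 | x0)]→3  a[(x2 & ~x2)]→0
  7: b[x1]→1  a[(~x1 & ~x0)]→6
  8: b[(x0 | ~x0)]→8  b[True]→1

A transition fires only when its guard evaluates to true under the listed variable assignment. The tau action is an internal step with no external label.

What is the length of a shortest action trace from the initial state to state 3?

BFS to 3:
  L0 = {0}
  L1 = {2,5,6}
  L2 = {3}
first hit 3 at d=2 via b·b

Answer: 2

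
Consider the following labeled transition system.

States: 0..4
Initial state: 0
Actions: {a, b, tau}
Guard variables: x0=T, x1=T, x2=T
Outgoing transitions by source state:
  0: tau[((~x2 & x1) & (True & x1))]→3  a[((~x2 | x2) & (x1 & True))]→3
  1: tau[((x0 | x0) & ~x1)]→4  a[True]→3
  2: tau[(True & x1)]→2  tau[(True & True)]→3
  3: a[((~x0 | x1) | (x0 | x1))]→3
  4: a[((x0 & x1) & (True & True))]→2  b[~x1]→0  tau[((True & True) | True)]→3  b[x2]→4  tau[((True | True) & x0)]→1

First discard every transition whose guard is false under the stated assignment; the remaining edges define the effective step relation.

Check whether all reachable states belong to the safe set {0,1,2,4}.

Safe = {0,1,2,4}
R = {0,3}
  0: ✓
  3: VIOLATES
counterexample path to 3: a

Answer: INVARIANT VIOLATED at state 3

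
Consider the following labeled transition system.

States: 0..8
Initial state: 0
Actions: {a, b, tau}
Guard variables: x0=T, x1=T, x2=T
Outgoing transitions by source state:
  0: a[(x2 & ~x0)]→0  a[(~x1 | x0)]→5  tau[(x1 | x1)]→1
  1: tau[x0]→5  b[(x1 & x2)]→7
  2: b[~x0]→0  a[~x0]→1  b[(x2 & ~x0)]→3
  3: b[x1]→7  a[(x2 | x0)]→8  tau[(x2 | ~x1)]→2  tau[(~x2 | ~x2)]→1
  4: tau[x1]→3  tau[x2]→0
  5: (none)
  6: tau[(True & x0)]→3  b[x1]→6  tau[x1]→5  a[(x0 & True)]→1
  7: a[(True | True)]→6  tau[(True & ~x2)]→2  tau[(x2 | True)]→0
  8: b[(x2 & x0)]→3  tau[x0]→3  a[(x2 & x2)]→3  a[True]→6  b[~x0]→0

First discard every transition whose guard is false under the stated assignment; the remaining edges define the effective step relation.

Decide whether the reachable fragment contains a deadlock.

Reachable = {0,1,2,3,5,6,7,8}
  0: a→5  tau→1  [2 exit(s)]
  1: b→7  tau→5  [2 exit(s)]
  2: ∅  [no exit]
  3: a→8  b→7  tau→2  [3 exit(s)]
  5: ∅  [no exit]
  6: a→1  b→6  tau→3  tau→5  [4 exit(s)]
  7: a→6  tau→0  [2 exit(s)]
  8: a→3  a→6  b→3  tau→3  [4 exit(s)]
witness 2: tau·b·a·tau·tau

Answer: DEADLOCK at state 2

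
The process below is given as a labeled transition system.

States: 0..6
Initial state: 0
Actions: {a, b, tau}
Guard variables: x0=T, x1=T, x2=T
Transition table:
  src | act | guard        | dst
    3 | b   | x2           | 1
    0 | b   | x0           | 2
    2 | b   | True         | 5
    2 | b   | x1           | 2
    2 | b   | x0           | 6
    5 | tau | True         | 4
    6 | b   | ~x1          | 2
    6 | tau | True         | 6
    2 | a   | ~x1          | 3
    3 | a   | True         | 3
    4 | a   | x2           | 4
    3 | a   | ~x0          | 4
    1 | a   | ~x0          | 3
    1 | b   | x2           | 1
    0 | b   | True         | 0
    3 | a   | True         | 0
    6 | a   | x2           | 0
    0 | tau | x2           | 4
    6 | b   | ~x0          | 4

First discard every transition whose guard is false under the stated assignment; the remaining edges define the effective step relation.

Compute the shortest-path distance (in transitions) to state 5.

BFS to 5:
  Layer 0: {0}
  Layer 1: {2,4}
  Layer 2: {5,6}
first hit 5 at d=2 via b·b

Answer: 2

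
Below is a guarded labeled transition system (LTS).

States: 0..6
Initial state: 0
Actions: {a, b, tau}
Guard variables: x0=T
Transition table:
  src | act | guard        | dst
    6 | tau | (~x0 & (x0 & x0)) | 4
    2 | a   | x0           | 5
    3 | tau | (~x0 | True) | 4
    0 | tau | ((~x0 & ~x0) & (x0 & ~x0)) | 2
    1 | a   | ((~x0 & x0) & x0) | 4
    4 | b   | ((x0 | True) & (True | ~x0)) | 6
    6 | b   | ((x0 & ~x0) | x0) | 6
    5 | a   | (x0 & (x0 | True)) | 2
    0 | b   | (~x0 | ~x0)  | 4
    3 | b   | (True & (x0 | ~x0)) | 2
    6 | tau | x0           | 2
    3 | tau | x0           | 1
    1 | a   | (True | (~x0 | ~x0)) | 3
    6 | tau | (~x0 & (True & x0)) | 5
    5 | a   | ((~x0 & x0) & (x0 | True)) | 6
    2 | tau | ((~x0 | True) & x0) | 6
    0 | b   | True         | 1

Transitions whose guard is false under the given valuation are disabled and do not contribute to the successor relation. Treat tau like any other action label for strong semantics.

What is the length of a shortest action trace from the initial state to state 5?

Breadth-first toward 5:
  L0 = {0}
  L1 = {1}
  L2 = {3}
  L3 = {2,4}
  L4 = {5,6}
first hit 5 at d=4 via b·a·b·a

Answer: 4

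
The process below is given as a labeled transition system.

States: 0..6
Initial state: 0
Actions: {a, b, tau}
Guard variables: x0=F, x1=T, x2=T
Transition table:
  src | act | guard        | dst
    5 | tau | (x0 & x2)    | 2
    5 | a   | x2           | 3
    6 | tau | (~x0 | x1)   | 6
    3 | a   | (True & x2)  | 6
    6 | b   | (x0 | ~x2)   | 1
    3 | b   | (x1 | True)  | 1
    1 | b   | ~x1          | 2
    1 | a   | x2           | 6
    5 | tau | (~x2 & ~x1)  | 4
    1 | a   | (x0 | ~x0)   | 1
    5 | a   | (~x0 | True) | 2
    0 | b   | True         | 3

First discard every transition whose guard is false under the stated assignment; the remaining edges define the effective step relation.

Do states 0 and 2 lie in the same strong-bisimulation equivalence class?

Compute ~ classes (split until stable):
  round 0: {{0,1,2,3,4,5,6}}
  round 1: {{0},{1,5},{2,4},{3},{6}}
  round 2: {{0},{1},{2,4},{3},{5},{6}}
6 equivalence class(es) (converged in 3)
[0]={0}  [2]={2,4}

Answer: NOT BISIMILAR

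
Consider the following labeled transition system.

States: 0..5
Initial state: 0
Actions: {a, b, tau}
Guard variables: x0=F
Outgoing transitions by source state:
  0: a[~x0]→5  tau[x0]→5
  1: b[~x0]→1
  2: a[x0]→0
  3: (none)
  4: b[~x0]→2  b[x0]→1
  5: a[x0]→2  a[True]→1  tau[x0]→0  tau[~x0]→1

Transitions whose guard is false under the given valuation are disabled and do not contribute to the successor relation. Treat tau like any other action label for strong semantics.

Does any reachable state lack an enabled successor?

R = {0,1,5}
  0: a→5  [1 exit(s)]
  1: b→1  [1 exit(s)]
  5: a→1  tau→1  [2 exit(s)]

Answer: DEADLOCK-FREE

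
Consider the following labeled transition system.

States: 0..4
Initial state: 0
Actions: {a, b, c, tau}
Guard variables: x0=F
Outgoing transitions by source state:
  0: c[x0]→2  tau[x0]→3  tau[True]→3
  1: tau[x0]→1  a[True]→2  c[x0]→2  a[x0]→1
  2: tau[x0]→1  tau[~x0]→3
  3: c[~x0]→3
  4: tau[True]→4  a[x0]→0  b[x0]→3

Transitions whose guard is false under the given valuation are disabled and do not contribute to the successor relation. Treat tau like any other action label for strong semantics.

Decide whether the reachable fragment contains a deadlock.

Answer: DEADLOCK-FREE

Trace:
R = {0,3}
  0: tau→3  [1 exit(s)]
  3: c→3  [1 exit(s)]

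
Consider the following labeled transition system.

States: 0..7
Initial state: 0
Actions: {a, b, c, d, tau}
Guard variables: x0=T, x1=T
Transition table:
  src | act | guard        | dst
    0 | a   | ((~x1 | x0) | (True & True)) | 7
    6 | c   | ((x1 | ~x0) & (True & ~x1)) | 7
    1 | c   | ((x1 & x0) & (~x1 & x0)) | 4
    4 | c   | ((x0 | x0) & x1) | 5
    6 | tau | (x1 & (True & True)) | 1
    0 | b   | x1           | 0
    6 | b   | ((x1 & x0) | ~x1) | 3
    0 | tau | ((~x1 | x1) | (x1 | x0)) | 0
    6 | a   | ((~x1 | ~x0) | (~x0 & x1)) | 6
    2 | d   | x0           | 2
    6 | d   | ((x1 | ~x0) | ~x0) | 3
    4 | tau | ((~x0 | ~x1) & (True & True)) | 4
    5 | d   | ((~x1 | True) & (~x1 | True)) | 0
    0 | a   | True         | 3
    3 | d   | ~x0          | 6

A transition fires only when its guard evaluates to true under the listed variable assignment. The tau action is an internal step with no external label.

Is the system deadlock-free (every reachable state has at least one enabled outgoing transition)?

R = {0,3,7}
  0: a→3  a→7  b→0  tau→0  [4 exit(s)]
  3: ∅  [deadlock]
  7: ∅  [deadlock]
Path to 3: a

Answer: DEADLOCK at state 3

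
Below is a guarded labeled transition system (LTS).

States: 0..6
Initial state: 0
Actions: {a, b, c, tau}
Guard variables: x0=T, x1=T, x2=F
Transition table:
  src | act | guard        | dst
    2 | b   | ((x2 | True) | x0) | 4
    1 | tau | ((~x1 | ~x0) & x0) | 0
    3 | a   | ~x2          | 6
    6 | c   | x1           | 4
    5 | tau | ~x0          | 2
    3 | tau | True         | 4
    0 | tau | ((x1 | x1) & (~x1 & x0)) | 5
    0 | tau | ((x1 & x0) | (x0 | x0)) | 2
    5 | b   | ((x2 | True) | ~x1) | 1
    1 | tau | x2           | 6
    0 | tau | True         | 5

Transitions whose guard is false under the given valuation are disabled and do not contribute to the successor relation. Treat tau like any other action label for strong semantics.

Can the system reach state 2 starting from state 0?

After dropping false guards: 7 live edges.
depth 0: {0}
depth 1: {2,5}  total {0,2,5}
depth 2: {1,4}  total {0,1,2,4,5}
Reach set: {0,1,2,4,5}
Path to 2: tau

Answer: REACHABLE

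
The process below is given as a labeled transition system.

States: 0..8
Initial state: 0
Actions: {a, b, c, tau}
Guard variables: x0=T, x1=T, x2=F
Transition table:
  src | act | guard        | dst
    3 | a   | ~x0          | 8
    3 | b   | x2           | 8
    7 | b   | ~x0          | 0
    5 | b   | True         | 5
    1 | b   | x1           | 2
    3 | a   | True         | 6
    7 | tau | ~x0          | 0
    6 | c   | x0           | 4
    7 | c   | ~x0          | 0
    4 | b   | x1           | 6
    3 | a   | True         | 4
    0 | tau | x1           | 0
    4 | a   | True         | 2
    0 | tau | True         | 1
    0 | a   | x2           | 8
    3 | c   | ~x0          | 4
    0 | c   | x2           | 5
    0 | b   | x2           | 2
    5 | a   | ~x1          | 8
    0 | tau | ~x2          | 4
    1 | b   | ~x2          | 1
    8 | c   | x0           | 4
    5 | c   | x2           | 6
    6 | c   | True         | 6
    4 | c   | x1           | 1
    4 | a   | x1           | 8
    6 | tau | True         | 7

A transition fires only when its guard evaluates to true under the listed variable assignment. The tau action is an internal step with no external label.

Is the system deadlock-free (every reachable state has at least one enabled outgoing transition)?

Answer: DEADLOCK at state 2

Analysis:
Reach set: {0,1,2,4,6,7,8}
  0: tau→0  tau→1  tau→4  [3 exit(s)]
  1: b→1  b→2  [2 exit(s)]
  2: ∅  [no exit]
  4: a→2  a→8  b→6  c→1  [4 exit(s)]
  6: c→4  c→6  tau→7  [3 exit(s)]
  7: ∅  [no exit]
  8: c→4  [1 exit(s)]
witness 2: tau·b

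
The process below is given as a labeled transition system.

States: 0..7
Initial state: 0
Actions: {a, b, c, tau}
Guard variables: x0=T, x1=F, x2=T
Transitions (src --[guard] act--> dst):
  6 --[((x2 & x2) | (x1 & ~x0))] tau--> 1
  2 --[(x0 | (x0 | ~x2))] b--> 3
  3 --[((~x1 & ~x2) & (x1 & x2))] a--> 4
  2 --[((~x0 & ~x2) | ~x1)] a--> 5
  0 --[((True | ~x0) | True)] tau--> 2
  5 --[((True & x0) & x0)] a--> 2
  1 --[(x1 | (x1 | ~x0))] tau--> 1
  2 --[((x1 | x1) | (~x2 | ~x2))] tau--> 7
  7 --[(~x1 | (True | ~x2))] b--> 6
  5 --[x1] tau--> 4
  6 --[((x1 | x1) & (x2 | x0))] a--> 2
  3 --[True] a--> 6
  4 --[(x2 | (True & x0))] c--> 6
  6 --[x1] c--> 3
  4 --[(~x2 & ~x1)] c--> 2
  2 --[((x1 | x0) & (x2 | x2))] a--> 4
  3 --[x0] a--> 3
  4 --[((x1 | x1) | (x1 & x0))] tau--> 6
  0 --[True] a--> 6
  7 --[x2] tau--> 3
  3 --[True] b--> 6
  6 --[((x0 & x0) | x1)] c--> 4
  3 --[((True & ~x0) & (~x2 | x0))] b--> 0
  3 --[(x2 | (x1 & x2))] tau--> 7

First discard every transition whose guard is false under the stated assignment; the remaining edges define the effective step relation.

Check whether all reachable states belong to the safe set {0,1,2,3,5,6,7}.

Answer: INVARIANT VIOLATED at state 4

Analysis:
Safe = {0,1,2,3,5,6,7}
R = {0,1,2,3,4,5,6,7}
  0: safe
  1: safe
  2: safe
  3: safe
  4: outside
  5: safe
  6: safe
  7: safe
counterexample path to 4: tau·a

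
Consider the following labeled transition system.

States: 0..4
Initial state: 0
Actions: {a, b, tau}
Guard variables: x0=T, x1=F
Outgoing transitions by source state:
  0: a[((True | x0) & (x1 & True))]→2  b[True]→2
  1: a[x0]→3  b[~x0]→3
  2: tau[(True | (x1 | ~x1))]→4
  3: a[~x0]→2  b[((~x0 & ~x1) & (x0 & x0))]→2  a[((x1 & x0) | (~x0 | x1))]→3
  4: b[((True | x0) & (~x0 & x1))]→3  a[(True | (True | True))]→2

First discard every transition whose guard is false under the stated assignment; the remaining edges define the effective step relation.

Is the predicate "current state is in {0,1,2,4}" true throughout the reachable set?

Answer: INVARIANT HOLDS

Analysis:
Inv-set: {0,1,2,4}
R = {0,2,4}
  0: ✓
  2: ✓
  4: ✓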